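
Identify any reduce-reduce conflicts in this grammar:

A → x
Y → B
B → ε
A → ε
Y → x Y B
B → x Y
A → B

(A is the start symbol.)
Yes — I0: [A → .] vs [B → .]; I3: [A → x .] vs [B → .]; I7: [B → .] vs [B → x Y .]

A reduce-reduce conflict occurs when an LR(0) state has two complete items [A → α .] and [B → β .] — both call for a reduction, and with no lookahead the parser cannot choose between them.

Augment with A' → A and build the canonical LR(0) collection (I0 = CLOSURE({[A' → . A]}), then GOTO on every symbol after a dot until no new states appear). It has 10 states:
  I0: { [A → . B], [A → . x], [A → .], [A' → . A], [B → . x Y], [B → .] }  — shift, 2 reduces
  I1: { [A' → A .] }  — accept
  I2: { [A → B .] }  — reduce
  I3: { [A → x .], [B → . x Y], [B → .], [B → x . Y], [Y → . B], [Y → . x Y B] }  — shift, 2 reduces
  I4: { [Y → B .] }  — reduce
  I5: { [B → x Y .] }  — reduce
  I6: { [B → . x Y], [B → .], [B → x . Y], [Y → . B], [Y → . x Y B], [Y → x . Y B] }  — shift, reduce
  I7: { [B → . x Y], [B → .], [B → x Y .], [Y → x Y . B] }  — shift, 2 reduces
  I8: { [Y → x Y B .] }  — reduce
  I9: { [B → . x Y], [B → .], [B → x . Y], [Y → . B], [Y → . x Y B] }  — shift, reduce

I0 contains complete items [A → .], [B → .] — reduce-reduce conflict.
I3 contains complete items [A → x .], [B → .] — reduce-reduce conflict.
I7 contains complete items [B → .], [B → x Y .] — reduce-reduce conflict.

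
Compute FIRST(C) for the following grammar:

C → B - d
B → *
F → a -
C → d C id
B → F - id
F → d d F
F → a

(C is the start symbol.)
To compute FIRST(C), examine every production with C on the left-hand side, reading each right-hand side left to right until a non-nullable symbol is reached.

FIRST sets of the other non-terminals involved (by the same procedure, iterated to a fixed point):
  FIRST(B) = { '*', 'a', 'd' }

From C → B - d:
  - B is a non-terminal: add FIRST(B) \ {ε} = { '*', 'a', 'd' }
    B is not nullable, so stop
From C → d C id:
  - d is a terminal: add 'd' and stop

Collecting: FIRST(C) = { '*', 'a', 'd' }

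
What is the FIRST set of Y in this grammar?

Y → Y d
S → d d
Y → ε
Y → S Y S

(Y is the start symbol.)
To compute FIRST(Y), examine every production with Y on the left-hand side, reading each right-hand side left to right until a non-nullable symbol is reached.

FIRST sets of the other non-terminals involved (by the same procedure, iterated to a fixed point):
  FIRST(S) = { 'd' }

From Y → Y d:
  - Y is the symbol being defined: contributes nothing new
    Y is nullable, so continue to the next symbol
  - d is a terminal: add 'd' and stop
From Y → ε:
  - ε-production, so ε ∈ FIRST(Y)
From Y → S Y S:
  - S is a non-terminal: add FIRST(S) \ {ε} = { 'd' }
    S is not nullable, so stop

Collecting: FIRST(Y) = { 'd', ε }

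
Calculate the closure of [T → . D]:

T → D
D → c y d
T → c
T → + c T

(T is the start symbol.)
To compute CLOSURE, for each item [A → α.Bβ] where B is a non-terminal, add [B → .γ] for all productions B → γ; repeat for the newly added items until nothing changes.

Start with: [T → . D]
  [T → . D] has the dot before D: add [D → . c y d]
No further items can be added.

CLOSURE = { [D → . c y d], [T → . D] }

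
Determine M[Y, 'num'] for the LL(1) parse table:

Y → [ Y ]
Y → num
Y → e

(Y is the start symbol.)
Y → num

To find M[Y, 'num'], we find productions for Y where 'num' is in the predict set (PREDICT(N → α) = (FIRST(α) \ {ε}) ∪ (FOLLOW(N) if α ⇒* ε)).

Y → [ Y ]: PREDICT = { '[' }
Y → num: PREDICT = { 'num' }
  'num' is in predict set, so this production goes in M[Y, 'num']
Y → e: PREDICT = { 'e' }

M[Y, 'num'] = Y → num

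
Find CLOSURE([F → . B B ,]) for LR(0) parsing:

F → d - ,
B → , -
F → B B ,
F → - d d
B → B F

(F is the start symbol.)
To compute CLOSURE, for each item [A → α.Bβ] where B is a non-terminal, add [B → .γ] for all productions B → γ; repeat for the newly added items until nothing changes.

Start with: [F → . B B ,]
  [F → . B B ,] has the dot before B: add [B → . , -], [B → . B F]
No further items can be added.

CLOSURE = { [B → . , -], [B → . B F], [F → . B B ,] }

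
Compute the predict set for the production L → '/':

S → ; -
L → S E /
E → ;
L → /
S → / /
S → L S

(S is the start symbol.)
PREDICT(L → '/') = (FIRST(RHS) \ {ε}) ∪ (FOLLOW(L) if ε ∈ FIRST(RHS), i.e. RHS ⇒* ε)
FIRST('/') = { '/' }
ε ∉ FIRST('/'), so FOLLOW(L) is not added.
PREDICT(L → '/') = { '/' }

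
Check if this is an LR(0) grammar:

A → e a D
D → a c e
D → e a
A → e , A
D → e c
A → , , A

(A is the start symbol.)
Yes, the grammar is LR(0)

A grammar is LR(0) if no state in the canonical LR(0) collection has:
  - both a shift item (dot before a terminal) and a complete item (shift-reduce conflict), or
  - two or more complete items (reduce-reduce conflict; the accept item [A' → A .] counts as a complete item here).

Augment with A' → A and build the canonical LR(0) collection (I0 = CLOSURE({[A' → . A]}), then GOTO on every symbol after a dot until no new states appear). It has 16 states:
  I0: { [A → . , , A], [A → . e , A], [A → . e a D], [A' → . A] }  — shift
  I1: { [A → , . , A] }  — shift
  I2: { [A' → A .] }  — accept
  I3: { [A → e . , A], [A → e . a D] }  — shift
  I4: { [A → . , , A], [A → . e , A], [A → . e a D], [A → e , . A] }  — shift
  I5: { [A → e a . D], [D → . a c e], [D → . e a], [D → . e c] }  — shift
  I6: { [A → e a D .] }  — reduce
  I7: { [D → a . c e] }  — shift
  I8: { [D → e . a], [D → e . c] }  — shift
  I9: { [D → e a .] }  — reduce
  I10: { [D → e c .] }  — reduce
  I11: { [D → a c . e] }  — shift
  I12: { [D → a c e .] }  — reduce
  I13: { [A → e , A .] }  — reduce
  I14: { [A → , , . A], [A → . , , A], [A → . e , A], [A → . e a D] }  — shift
  I15: { [A → , , A .] }  — reduce

Every state is either a pure shift/goto state or contains exactly one complete item and nothing to shift — no conflicts. The grammar is LR(0).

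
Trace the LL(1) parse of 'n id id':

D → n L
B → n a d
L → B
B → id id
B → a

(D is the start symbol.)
LL(1) parsing maintains a stack (initially the start symbol over $) and the input. At each step: if the stack top is a terminal, match it against the current input token; if it is a non-terminal N, replace it with the RHS of M[N, lookahead] (the unique production whose predict set contains the lookahead).

Stack is shown with the top on the left.

Stack    Input      Action
--------------------------
D $      n id id $  output D → n L
n L $    n id id $  match 'n'
L $      id id $    output L → B
B $      id id $    output B → id id
id id $  id id $    match 'id'
id $     id $       match 'id'
$        $          accept

The string is accepted.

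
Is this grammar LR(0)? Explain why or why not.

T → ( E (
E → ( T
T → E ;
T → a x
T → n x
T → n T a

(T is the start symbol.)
Yes, the grammar is LR(0)

A grammar is LR(0) if no state in the canonical LR(0) collection has:
  - both a shift item (dot before a terminal) and a complete item (shift-reduce conflict), or
  - two or more complete items (reduce-reduce conflict; the accept item [T' → T .] counts as a complete item here).

Augment with T' → T and build the canonical LR(0) collection (I0 = CLOSURE({[T' → . T]}), then GOTO on every symbol after a dot until no new states appear). It has 14 states:
  I0: { [E → . ( T], [T → . ( E (], [T → . E ;], [T → . a x], [T → . n T a], [T → . n x], [T' → . T] }  — shift
  I1: { [E → ( . T], [E → . ( T], [T → ( . E (], [T → . ( E (], [T → . E ;], [T → . a x], [T → . n T a], [T → . n x] }  — shift
  I2: { [T → E . ;] }  — shift
  I3: { [T' → T .] }  — accept
  I4: { [T → a . x] }  — shift
  I5: { [E → . ( T], [T → . ( E (], [T → . E ;], [T → . a x], [T → . n T a], [T → . n x], [T → n . T a], [T → n . x] }  — shift
  I6: { [T → n T . a] }  — shift
  I7: { [T → n x .] }  — reduce
  I8: { [T → n T a .] }  — reduce
  I9: { [T → a x .] }  — reduce
  I10: { [T → E ; .] }  — reduce
  I11: { [T → ( E . (], [T → E . ;] }  — shift
  I12: { [E → ( T .] }  — reduce
  I13: { [T → ( E ( .] }  — reduce

Every state is either a pure shift/goto state or contains exactly one complete item and nothing to shift — no conflicts. The grammar is LR(0).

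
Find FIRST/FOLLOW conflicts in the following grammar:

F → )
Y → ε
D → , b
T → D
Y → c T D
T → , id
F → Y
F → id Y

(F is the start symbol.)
No FIRST/FOLLOW conflicts.

A FIRST/FOLLOW conflict occurs when a non-terminal N has a nullable alternative N → β (β ⇒* ε) and another alternative N → α with FIRST(α) ∩ FOLLOW(N) ≠ ∅: on such a lookahead the parser cannot decide between expanding α and letting N vanish via β.

Nullable non-terminals: F, Y.
FIRST sets used below: FIRST(Y) = { 'c', ε }

F: nullable alternative(s) F → Y; FOLLOW(F) = { $ }
  F → ): FIRST \ {ε} = { ')' } — disjoint from FOLLOW(F)
  F → Y: FIRST \ {ε} = { 'c' } — this is the only nullable alternative, skip
  F → id Y: FIRST \ {ε} = { 'id' } — disjoint from FOLLOW(F)

Y: nullable alternative(s) Y → ε; FOLLOW(Y) = { $ }
  Y → ε: FIRST \ {ε} = { } — this is the only nullable alternative, skip
  Y → c T D: FIRST \ {ε} = { 'c' } — disjoint from FOLLOW(Y)

D, T have no nullable alternative, so no FIRST/FOLLOW check is needed there.

No FIRST/FOLLOW conflicts found.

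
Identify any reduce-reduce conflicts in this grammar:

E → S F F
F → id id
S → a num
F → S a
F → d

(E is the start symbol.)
No reduce-reduce conflicts

Augment with E' → E and build the canonical LR(0) collection (I0 = CLOSURE({[E' → . E]}), then GOTO on every symbol after a dot until no new states appear). It has 12 states:
  I0: { [E → . S F F], [E' → . E], [S → . a num] }  — shift
  I1: { [E' → E .] }  — accept
  I2: { [E → S . F F], [F → . S a], [F → . d], [F → . id id], [S → . a num] }  — shift
  I3: { [S → a . num] }  — shift
  I4: { [S → a num .] }  — reduce
  I5: { [E → S F . F], [F → . S a], [F → . d], [F → . id id], [S → . a num] }  — shift
  I6: { [F → S . a] }  — shift
  I7: { [F → d .] }  — reduce
  I8: { [F → id . id] }  — shift
  I9: { [F → id id .] }  — reduce
  I10: { [F → S a .] }  — reduce
  I11: { [E → S F F .] }  — reduce

No state contains more than one complete item.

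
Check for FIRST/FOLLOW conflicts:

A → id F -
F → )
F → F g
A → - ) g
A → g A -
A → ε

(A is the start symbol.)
Yes. A → '-' ')' g with FOLLOW(A) on { '-' }

Nullable non-terminals: A.

A: nullable alternative(s) A → ε; FOLLOW(A) = { $, '-' }
  A → id F -: FIRST \ {ε} = { 'id' } — disjoint from FOLLOW(A)
  A → - ) g: FIRST \ {ε} = { '-' } — overlaps FOLLOW(A) on { '-' }: CONFLICT
  A → g A -: FIRST \ {ε} = { 'g' } — disjoint from FOLLOW(A)
  A → ε: FIRST \ {ε} = { } — this is the only nullable alternative, skip

F has no nullable alternative, so no FIRST/FOLLOW check is needed there.

So the grammar has 1 FIRST/FOLLOW conflict (marked CONFLICT above).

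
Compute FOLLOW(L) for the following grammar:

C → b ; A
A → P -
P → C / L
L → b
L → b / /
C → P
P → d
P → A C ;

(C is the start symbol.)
To compute FOLLOW(L), find every occurrence of L on a right-hand side N → α L β: add FIRST(β) \ {ε}, and if β is empty or nullable also add FOLLOW(N). Iterate to a fixed point.

In P → C / L: L is at the end, add FOLLOW(P)

The FOLLOW sets referred to above (computed the same way, to a fixed point):
  FOLLOW(P) = { $, '-', '/', ';' }

Taking the union: FOLLOW(L) = { $, '-', '/', ';' }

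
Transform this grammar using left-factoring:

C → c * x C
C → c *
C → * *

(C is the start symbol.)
Left-factoring transforms A → αβ₁ | αβ₂ into A → αA' and A' → β₁ | β₂
(α is the longest common prefix among the alternatives). Repeat until
no nonterminal has two alternatives with a common prefix.

Round 1: C has alternatives sharing prefix 'c *'. Introduce C': C → c * C'
  Add: C' → x C
  Add: C' → ε

No remaining common prefixes — done.

Resulting grammar:
C → c * C'
C' → x C
C' → ε
C → * *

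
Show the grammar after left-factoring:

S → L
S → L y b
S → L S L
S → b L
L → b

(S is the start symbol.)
S → L S'
S' → ε
S' → y b
S' → S L
S → b L
L → b

Left-factoring transforms A → αβ₁ | αβ₂ into A → αA' and A' → β₁ | β₂
(α is the longest common prefix among the alternatives). Repeat until
no nonterminal has two alternatives with a common prefix.

Round 1: S has alternatives sharing prefix 'L'. Introduce S': S → L S'
  Add: S' → ε
  Add: S' → y b
  Add: S' → S L

No remaining common prefixes — done.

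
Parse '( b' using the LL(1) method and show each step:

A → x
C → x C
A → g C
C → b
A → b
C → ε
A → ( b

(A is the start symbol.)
LL(1) parsing maintains a stack (initially the start symbol over $) and the input. At each step: if the stack top is a terminal, match it against the current input token; if it is a non-terminal N, replace it with the RHS of M[N, lookahead] (the unique production whose predict set contains the lookahead).

Stack is shown with the top on the left.

Stack  Input  Action
--------------------
A $    ( b $  output A → ( b
( b $  ( b $  match '('
b $    b $    match 'b'
$      $      accept

The string is accepted.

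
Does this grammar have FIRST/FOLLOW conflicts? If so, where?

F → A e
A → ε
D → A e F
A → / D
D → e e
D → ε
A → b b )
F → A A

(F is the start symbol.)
A FIRST/FOLLOW conflict occurs when a non-terminal N has a nullable alternative N → β (β ⇒* ε) and another alternative N → α with FIRST(α) ∩ FOLLOW(N) ≠ ∅: on such a lookahead the parser cannot decide between expanding α and letting N vanish via β.

Nullable non-terminals: A, D, F.
FIRST sets used below: FIRST(A) = { '/', 'b', ε }

A: nullable alternative(s) A → ε; FOLLOW(A) = { $, '/', 'b', 'e' }
  A → ε: FIRST \ {ε} = { } — this is the only nullable alternative, skip
  A → / D: FIRST \ {ε} = { '/' } — overlaps FOLLOW(A) on { '/' }: CONFLICT
  A → b b ): FIRST \ {ε} = { 'b' } — overlaps FOLLOW(A) on { 'b' }: CONFLICT

D: nullable alternative(s) D → ε; FOLLOW(D) = { $, '/', 'b', 'e' }
  D → A e F: FIRST \ {ε} = { '/', 'b', 'e' } — overlaps FOLLOW(D) on { '/', 'b', 'e' }: CONFLICT
  D → e e: FIRST \ {ε} = { 'e' } — overlaps FOLLOW(D) on { 'e' }: CONFLICT
  D → ε: FIRST \ {ε} = { } — this is the only nullable alternative, skip

F: nullable alternative(s) F → A A; FOLLOW(F) = { $, '/', 'b', 'e' }
  F → A e: FIRST \ {ε} = { '/', 'b', 'e' } — overlaps FOLLOW(F) on { '/', 'b', 'e' }: CONFLICT
  F → A A: FIRST \ {ε} = { '/', 'b' } — this is the only nullable alternative, skip

So the grammar has 5 FIRST/FOLLOW conflicts (marked CONFLICT above).

Answer: Yes. F → A e with FOLLOW(F) on { '/', 'b', 'e' }; A → '/' D with FOLLOW(A) on { '/' }; A → b b ')' with FOLLOW(A) on { 'b' }; D → A e F with FOLLOW(D) on { '/', 'b', 'e' }; D → e e with FOLLOW(D) on { 'e' }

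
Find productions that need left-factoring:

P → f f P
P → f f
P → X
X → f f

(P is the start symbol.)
Left-factoring is needed when two productions for the same non-terminal
share a common prefix on the right-hand side.

Productions for P:
  P → f f P
  P → f f
  P → X

Found common prefix 'f f' in productions for P

Answer: Yes, P has productions with common prefix 'f f'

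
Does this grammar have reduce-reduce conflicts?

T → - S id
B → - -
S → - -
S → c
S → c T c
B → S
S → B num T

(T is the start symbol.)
A reduce-reduce conflict occurs when an LR(0) state has two complete items [A → α .] and [B → β .] — both call for a reduction, and with no lookahead the parser cannot choose between them.

Augment with T' → T and build the canonical LR(0) collection (I0 = CLOSURE({[T' → . T]}), then GOTO on every symbol after a dot until no new states appear). It has 13 states:
  I0: { [T → . - S id], [T' → . T] }  — shift
  I1: { [B → . - -], [B → . S], [S → . - -], [S → . B num T], [S → . c T c], [S → . c], [T → - . S id] }  — shift
  I2: { [T' → T .] }  — accept
  I3: { [B → - . -], [S → - . -] }  — shift
  I4: { [S → B . num T] }  — shift
  I5: { [B → S .], [T → - S . id] }  — shift, reduce
  I6: { [S → c . T c], [S → c .], [T → . - S id] }  — shift, reduce
  I7: { [S → c T . c] }  — shift
  I8: { [S → c T c .] }  — reduce
  I9: { [T → - S id .] }  — reduce
  I10: { [S → B num . T], [T → . - S id] }  — shift
  I11: { [S → B num T .] }  — reduce
  I12: { [B → - - .], [S → - - .] }  — 2 reduces

I12 contains complete items [B → - - .], [S → - - .] — reduce-reduce conflict.

Answer: Yes — I12: [B → - - .] vs [S → - - .]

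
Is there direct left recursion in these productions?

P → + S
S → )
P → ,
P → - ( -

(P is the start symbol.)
P → + S: starts with '+'
S → ): starts with ')'
P → ,: starts with ','
P → - ( -: starts with '-'

No direct left recursion found.

Answer: No direct left recursion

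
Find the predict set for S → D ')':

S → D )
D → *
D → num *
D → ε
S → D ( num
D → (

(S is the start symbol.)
PREDICT(S → D ')') = (FIRST(RHS) \ {ε}) ∪ (FOLLOW(S) if ε ∈ FIRST(RHS), i.e. RHS ⇒* ε)
FIRST(D) = { '(', '*', 'num', ε }
FIRST(D ')') = { '(', ')', '*', 'num' }
ε ∉ FIRST(D ')'), so FOLLOW(S) is not added.
PREDICT(S → D ')') = { '(', ')', '*', 'num' }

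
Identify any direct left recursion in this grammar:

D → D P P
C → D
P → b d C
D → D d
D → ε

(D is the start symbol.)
Direct left recursion occurs when N → N α for some non-terminal N (the right-hand side begins with the left-hand side itself).

D → D P P: LEFT RECURSIVE (starts with D)
C → D: starts with D
P → b d C: starts with b
D → D d: LEFT RECURSIVE (starts with D)
D → ε: starts with ε

The grammar has direct left recursion on: D.

Answer: Yes, D is left-recursive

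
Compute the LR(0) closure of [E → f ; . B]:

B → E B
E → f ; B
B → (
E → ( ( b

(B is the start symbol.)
{ [B → . (], [B → . E B], [E → . ( ( b], [E → . f ; B], [E → f ; . B] }

Start with: [E → f ; . B]
  [E → f ; . B] has the dot before B: add [B → . E B], [B → . (]
  [B → . E B] has the dot before E: add [E → . f ; B], [E → . ( ( b]
No further items can be added.

CLOSURE = { [B → . (], [B → . E B], [E → . ( ( b], [E → . f ; B], [E → f ; . B] }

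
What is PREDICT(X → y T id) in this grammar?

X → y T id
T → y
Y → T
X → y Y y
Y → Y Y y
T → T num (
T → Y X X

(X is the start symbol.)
PREDICT(X → y T id) = (FIRST(RHS) \ {ε}) ∪ (FOLLOW(X) if ε ∈ FIRST(RHS), i.e. RHS ⇒* ε)
FIRST(y T id) = { 'y' }
ε ∉ FIRST(y T id), so FOLLOW(X) is not added.
PREDICT(X → y T id) = { 'y' }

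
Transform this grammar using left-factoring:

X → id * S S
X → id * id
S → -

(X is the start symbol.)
X → id * X'
X' → S S
X' → id
S → -

Left-factoring transforms A → αβ₁ | αβ₂ into A → αA' and A' → β₁ | β₂
(α is the longest common prefix among the alternatives). Repeat until
no nonterminal has two alternatives with a common prefix.

Round 1: X has alternatives sharing prefix 'id *'. Introduce X': X → id * X'
  Add: X' → S S
  Add: X' → id

No remaining common prefixes — done.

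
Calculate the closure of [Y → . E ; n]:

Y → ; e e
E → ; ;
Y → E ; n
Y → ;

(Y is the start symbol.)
{ [E → . ; ;], [Y → . E ; n] }

To compute CLOSURE, for each item [A → α.Bβ] where B is a non-terminal, add [B → .γ] for all productions B → γ; repeat for the newly added items until nothing changes.

Start with: [Y → . E ; n]
  [Y → . E ; n] has the dot before E: add [E → . ; ;]
No further items can be added.

CLOSURE = { [E → . ; ;], [Y → . E ; n] }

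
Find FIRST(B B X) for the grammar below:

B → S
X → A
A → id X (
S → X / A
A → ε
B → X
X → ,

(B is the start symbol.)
{ ',', '/', 'id', ε }

FIRST sets of the non-terminals involved (from the grammar, by fixed-point iteration):
  FIRST(B) = { ',', '/', 'id', ε }
  FIRST(X) = { ',', 'id', ε }

To compute FIRST(B B X), process the symbols left to right:
Symbol B is a non-terminal. Add FIRST(B) \ {ε} = { ',', '/', 'id' }
B is nullable (ε ∈ FIRST(B)), continue to the next symbol.
Symbol B is a non-terminal. Add FIRST(B) \ {ε} = { ',', '/', 'id' }
B is nullable (ε ∈ FIRST(B)), continue to the next symbol.
Symbol X is a non-terminal. Add FIRST(X) \ {ε} = { ',', 'id' }
X is nullable (ε ∈ FIRST(X)), continue to the next symbol.
All symbols are nullable, so ε is in the result.
FIRST(B B X) = { ',', '/', 'id', ε }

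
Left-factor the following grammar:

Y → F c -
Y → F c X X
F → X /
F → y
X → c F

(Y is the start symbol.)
Y → F c Y'
Y' → -
Y' → X X
F → X /
F → y
X → c F

Left-factoring transforms A → αβ₁ | αβ₂ into A → αA' and A' → β₁ | β₂
(α is the longest common prefix among the alternatives). Repeat until
no nonterminal has two alternatives with a common prefix.

Round 1: Y has alternatives sharing prefix 'F c'. Introduce Y': Y → F c Y'
  Add: Y' → -
  Add: Y' → X X

No remaining common prefixes — done.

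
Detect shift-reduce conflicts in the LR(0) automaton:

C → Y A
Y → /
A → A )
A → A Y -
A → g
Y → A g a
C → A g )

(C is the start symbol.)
Augment with C' → C and build the canonical LR(0) collection (I0 = CLOSURE({[C' → . C]}), then GOTO on every symbol after a dot until no new states appear). It has 15 states:
  I0: { [A → . A )], [A → . A Y -], [A → . g], [C → . A g )], [C → . Y A], [C' → . C], [Y → . /], [Y → . A g a] }  — shift
  I1: { [Y → / .] }  — reduce
  I2: { [A → . A )], [A → . A Y -], [A → . g], [A → A . )], [A → A . Y -], [C → A . g )], [Y → . /], [Y → . A g a], [Y → A . g a] }  — shift
  I3: { [C' → C .] }  — accept
  I4: { [A → . A )], [A → . A Y -], [A → . g], [C → Y . A] }  — shift
  I5: { [A → g .] }  — reduce
  I6: { [A → . A )], [A → . A Y -], [A → . g], [A → A . )], [A → A . Y -], [C → Y A .], [Y → . /], [Y → . A g a] }  — shift, reduce
  I7: { [A → A ) .] }  — reduce
  I8: { [A → . A )], [A → . A Y -], [A → . g], [A → A . )], [A → A . Y -], [Y → . /], [Y → . A g a], [Y → A . g a] }  — shift
  I9: { [A → A Y . -] }  — shift
  I10: { [A → A Y - .] }  — reduce
  I11: { [A → g .], [Y → A g . a] }  — shift, reduce
  I12: { [Y → A g a .] }  — reduce
  I13: { [A → g .], [C → A g . )], [Y → A g . a] }  — shift, reduce
  I14: { [C → A g ) .] }  — reduce

I6 contains reduce item [C → Y A .] and shift items [A → A . )], [A → . g], [Y → . /] — shift-reduce conflict.
I11 contains reduce item [A → g .] and shift item [Y → A g . a] — shift-reduce conflict.
I13 contains reduce item [A → g .] and shift items [C → A g . )], [Y → A g . a] — shift-reduce conflict.

Answer: Yes — I6: [C → Y A .] vs [A → A . )]; I11: [A → g .] vs [Y → A g . a]; I13: [A → g .] vs [C → A g . )]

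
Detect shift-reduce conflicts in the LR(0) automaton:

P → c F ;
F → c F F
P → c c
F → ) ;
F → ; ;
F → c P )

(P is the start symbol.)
A shift-reduce conflict occurs when an LR(0) state has both:
  - a complete (reduce) item [A → α .] (dot at the end), and
  - a shift item [B → β . c γ] (dot before a terminal).

Augment with P' → P and build the canonical LR(0) collection (I0 = CLOSURE({[P' → . P]}), then GOTO on every symbol after a dot until no new states appear). It has 19 states:
  I0: { [P → . c F ;], [P → . c c], [P' → . P] }  — shift
  I1: { [P' → P .] }  — accept
  I2: { [F → . ) ;], [F → . ; ;], [F → . c F F], [F → . c P )], [P → c . F ;], [P → c . c] }  — shift
  I3: { [F → ) . ;] }  — shift
  I4: { [F → ; . ;] }  — shift
  I5: { [P → c F . ;] }  — shift
  I6: { [F → . ) ;], [F → . ; ;], [F → . c F F], [F → . c P )], [F → c . F F], [F → c . P )], [P → . c F ;], [P → . c c], [P → c c .] }  — shift, reduce
  I7: { [F → . ) ;], [F → . ; ;], [F → . c F F], [F → . c P )], [F → c F . F] }  — shift
  I8: { [F → c P . )] }  — shift
  I9: { [F → . ) ;], [F → . ; ;], [F → . c F F], [F → . c P )], [F → c . F F], [F → c . P )], [P → . c F ;], [P → . c c], [P → c . F ;], [P → c . c] }  — shift
  I10: { [F → . ) ;], [F → . ; ;], [F → . c F F], [F → . c P )], [F → c F . F], [P → c F . ;] }  — shift
  I11: { [F → . ) ;], [F → . ; ;], [F → . c F F], [F → . c P )], [F → c . F F], [F → c . P )], [P → . c F ;], [P → . c c], [P → c . F ;], [P → c . c], [P → c c .] }  — shift, reduce
  I12: { [F → ; . ;], [P → c F ; .] }  — shift, reduce
  I13: { [F → c F F .] }  — reduce
  I14: { [F → . ) ;], [F → . ; ;], [F → . c F F], [F → . c P )], [F → c . F F], [F → c . P )], [P → . c F ;], [P → . c c] }  — shift
  I15: { [F → ; ; .] }  — reduce
  I16: { [F → c P ) .] }  — reduce
  I17: { [P → c F ; .] }  — reduce
  I18: { [F → ) ; .] }  — reduce

I6 contains reduce item [P → c c .] and shift items [F → . ) ;], [F → . ; ;], [F → . c F F], [F → . c P )], [P → . c F ;], [P → . c c] — shift-reduce conflict.
I11 contains reduce item [P → c c .] and shift items [F → . ) ;], [F → . ; ;], [F → . c F F], [F → . c P )], [P → . c F ;], [P → . c c], [P → c . c] — shift-reduce conflict.
I12 contains reduce item [P → c F ; .] and shift item [F → ; . ;] — shift-reduce conflict.

Answer: Yes — I6: [P → c c .] vs [F → . ) ;]; I11: [P → c c .] vs [F → . ) ;]; I12: [P → c F ; .] vs [F → ; . ;]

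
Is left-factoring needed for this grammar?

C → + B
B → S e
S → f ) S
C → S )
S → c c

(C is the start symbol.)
No, left-factoring is not needed

Left-factoring is needed when two productions for the same non-terminal
share a common prefix on the right-hand side.

Productions for C:
  C → + B
  C → S )
Productions for S:
  S → f ) S
  S → c c

No common prefixes found.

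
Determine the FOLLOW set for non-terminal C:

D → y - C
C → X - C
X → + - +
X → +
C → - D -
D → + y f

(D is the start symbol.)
In D → y - C: C is at the end, add FOLLOW(D)
In C → X - C: C is at the end; this adds FOLLOW(C) to itself — nothing new

The FOLLOW sets referred to above (computed the same way, to a fixed point):
  FOLLOW(D) = { $, '-' }

Taking the union: FOLLOW(C) = { $, '-' }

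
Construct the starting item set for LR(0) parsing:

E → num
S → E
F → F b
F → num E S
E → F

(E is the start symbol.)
First, augment the grammar with E' → E
I₀ = CLOSURE({ [E' → . E] }):
  [E' → . E] has the dot before E: add [E → . num], [E → . F]
  [E → . F] has the dot before F: add [F → . F b], [F → . num E S]
No further items can be added.

I₀ = { [E → . F], [E → . num], [E' → . E], [F → . F b], [F → . num E S] }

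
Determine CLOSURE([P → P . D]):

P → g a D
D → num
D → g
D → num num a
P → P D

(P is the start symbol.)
To compute CLOSURE, for each item [A → α.Bβ] where B is a non-terminal, add [B → .γ] for all productions B → γ; repeat for the newly added items until nothing changes.

Start with: [P → P . D]
  [P → P . D] has the dot before D: add [D → . num], [D → . g], [D → . num num a]
No further items can be added.

CLOSURE = { [D → . g], [D → . num num a], [D → . num], [P → P . D] }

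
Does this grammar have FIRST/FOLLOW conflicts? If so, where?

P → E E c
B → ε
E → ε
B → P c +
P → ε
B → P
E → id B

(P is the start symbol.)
Nullable non-terminals: B, E, P.
FIRST sets used below: FIRST(P) = { 'c', 'id', ε }, FIRST(E) = { 'id', ε }

B: nullable alternative(s) B → ε, B → P; FOLLOW(B) = { 'c', 'id' }
  B → ε: FIRST \ {ε} = { } — disjoint from FOLLOW(B)
  B → P c +: FIRST \ {ε} = { 'c', 'id' } — overlaps FOLLOW(B) on { 'c', 'id' }: CONFLICT
  B → P: FIRST \ {ε} = { 'c', 'id' } — overlaps FOLLOW(B) on { 'c', 'id' }: CONFLICT

E: nullable alternative(s) E → ε; FOLLOW(E) = { 'c', 'id' }
  E → ε: FIRST \ {ε} = { } — this is the only nullable alternative, skip
  E → id B: FIRST \ {ε} = { 'id' } — overlaps FOLLOW(E) on { 'id' }: CONFLICT

P: nullable alternative(s) P → ε; FOLLOW(P) = { $, 'c', 'id' }
  P → E E c: FIRST \ {ε} = { 'c', 'id' } — overlaps FOLLOW(P) on { 'c', 'id' }: CONFLICT
  P → ε: FIRST \ {ε} = { } — this is the only nullable alternative, skip

So the grammar has 4 FIRST/FOLLOW conflicts (marked CONFLICT above).

Answer: Yes. P → E E c with FOLLOW(P) on { 'c', 'id' }; B → P c '+' with FOLLOW(B) on { 'c', 'id' }; B → P with FOLLOW(B) on { 'c', 'id' }; E → id B with FOLLOW(E) on { 'id' }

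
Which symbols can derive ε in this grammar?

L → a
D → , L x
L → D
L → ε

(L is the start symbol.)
{ 'L' }

A non-terminal is nullable if it can derive ε (the empty string): either it has an ε-production, or it has a production whose right-hand side consists entirely of nullable non-terminals.

ε-productions: L → ε
So L is immediately nullable.
No further non-terminal can be added: every production for the remaining non-terminals contains a terminal or a non-nullable non-terminal.
Nullable = { 'L' }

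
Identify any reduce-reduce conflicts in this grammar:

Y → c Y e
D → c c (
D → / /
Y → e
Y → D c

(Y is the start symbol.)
A reduce-reduce conflict occurs when an LR(0) state has two complete items [A → α .] and [B → β .] — both call for a reduction, and with no lookahead the parser cannot choose between them.

Augment with Y' → Y and build the canonical LR(0) collection (I0 = CLOSURE({[Y' → . Y]}), then GOTO on every symbol after a dot until no new states appear). It has 12 states:
  I0: { [D → . / /], [D → . c c (], [Y → . D c], [Y → . c Y e], [Y → . e], [Y' → . Y] }  — shift
  I1: { [D → / . /] }  — shift
  I2: { [Y → D . c] }  — shift
  I3: { [Y' → Y .] }  — accept
  I4: { [D → . / /], [D → . c c (], [D → c . c (], [Y → . D c], [Y → . c Y e], [Y → . e], [Y → c . Y e] }  — shift
  I5: { [Y → e .] }  — reduce
  I6: { [Y → c Y . e] }  — shift
  I7: { [D → . / /], [D → . c c (], [D → c . c (], [D → c c . (], [Y → . D c], [Y → . c Y e], [Y → . e], [Y → c . Y e] }  — shift
  I8: { [D → c c ( .] }  — reduce
  I9: { [Y → c Y e .] }  — reduce
  I10: { [Y → D c .] }  — reduce
  I11: { [D → / / .] }  — reduce

No state contains more than one complete item.

Answer: No reduce-reduce conflicts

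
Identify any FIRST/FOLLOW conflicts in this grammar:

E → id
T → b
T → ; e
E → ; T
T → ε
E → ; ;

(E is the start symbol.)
No FIRST/FOLLOW conflicts.

A FIRST/FOLLOW conflict occurs when a non-terminal N has a nullable alternative N → β (β ⇒* ε) and another alternative N → α with FIRST(α) ∩ FOLLOW(N) ≠ ∅: on such a lookahead the parser cannot decide between expanding α and letting N vanish via β.

Nullable non-terminals: T.

T: nullable alternative(s) T → ε; FOLLOW(T) = { $ }
  T → b: FIRST \ {ε} = { 'b' } — disjoint from FOLLOW(T)
  T → ; e: FIRST \ {ε} = { ';' } — disjoint from FOLLOW(T)
  T → ε: FIRST \ {ε} = { } — this is the only nullable alternative, skip

E has no nullable alternative, so no FIRST/FOLLOW check is needed there.

No FIRST/FOLLOW conflicts found.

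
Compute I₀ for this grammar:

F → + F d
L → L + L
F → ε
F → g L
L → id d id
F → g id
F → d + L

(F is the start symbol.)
First, augment the grammar with F' → F
I₀ = CLOSURE({ [F' → . F] }):
  [F' → . F] has the dot before F: add [F → . + F d], [F → .], [F → . g L], [F → . g id], [F → . d + L]
No further items can be added.

I₀ = { [F → . + F d], [F → . d + L], [F → . g L], [F → . g id], [F → .], [F' → . F] }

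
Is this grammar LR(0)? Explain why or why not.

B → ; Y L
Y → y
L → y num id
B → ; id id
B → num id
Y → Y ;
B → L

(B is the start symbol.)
A grammar is LR(0) if no state in the canonical LR(0) collection has:
  - both a shift item (dot before a terminal) and a complete item (shift-reduce conflict), or
  - two or more complete items (reduce-reduce conflict; the accept item [B' → B .] counts as a complete item here).

Augment with B' → B and build the canonical LR(0) collection (I0 = CLOSURE({[B' → . B]}), then GOTO on every symbol after a dot until no new states appear). It has 15 states:
  I0: { [B → . ; Y L], [B → . ; id id], [B → . L], [B → . num id], [B' → . B], [L → . y num id] }  — shift
  I1: { [B → ; . Y L], [B → ; . id id], [Y → . Y ;], [Y → . y] }  — shift
  I2: { [B' → B .] }  — accept
  I3: { [B → L .] }  — reduce
  I4: { [B → num . id] }  — shift
  I5: { [L → y . num id] }  — shift
  I6: { [L → y num . id] }  — shift
  I7: { [L → y num id .] }  — reduce
  I8: { [B → num id .] }  — reduce
  I9: { [B → ; Y . L], [L → . y num id], [Y → Y . ;] }  — shift
  I10: { [B → ; id . id] }  — shift
  I11: { [Y → y .] }  — reduce
  I12: { [B → ; id id .] }  — reduce
  I13: { [Y → Y ; .] }  — reduce
  I14: { [B → ; Y L .] }  — reduce

Every state is either a pure shift/goto state or contains exactly one complete item and nothing to shift — no conflicts. The grammar is LR(0).

Answer: Yes, the grammar is LR(0)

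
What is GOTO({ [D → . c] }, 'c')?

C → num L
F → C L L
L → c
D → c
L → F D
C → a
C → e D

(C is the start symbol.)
{ [D → c .] }

GOTO(I, 'c') = CLOSURE({ [A → αX.β] : [A → α.Xβ] ∈ I, X = 'c' })

Items with dot before 'c', with the dot advanced:
  [D → . c] → [D → c .]
Closure adds nothing (no advanced item has the dot before a non-terminal).

GOTO = { [D → c .] }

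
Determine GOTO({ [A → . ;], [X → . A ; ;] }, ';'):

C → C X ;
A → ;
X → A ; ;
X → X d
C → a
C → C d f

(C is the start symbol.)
GOTO(I, ';') = CLOSURE({ [A → αX.β] : [A → α.Xβ] ∈ I, X = ';' })

Items with dot before ';', with the dot advanced:
  [A → . ;] → [A → ; .]
Closure adds nothing (no advanced item has the dot before a non-terminal).

GOTO = { [A → ; .] }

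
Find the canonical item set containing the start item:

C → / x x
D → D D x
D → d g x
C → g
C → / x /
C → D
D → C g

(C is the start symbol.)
{ [C → . / x /], [C → . / x x], [C → . D], [C → . g], [C' → . C], [D → . C g], [D → . D D x], [D → . d g x] }

First, augment the grammar with C' → C
I₀ = CLOSURE({ [C' → . C] }):
  [C' → . C] has the dot before C: add [C → . / x x], [C → . g], [C → . / x /], [C → . D]
  [C → . D] has the dot before D: add [D → . D D x], [D → . d g x], [D → . C g]
No further items can be added.

I₀ = { [C → . / x /], [C → . / x x], [C → . D], [C → . g], [C' → . C], [D → . C g], [D → . D D x], [D → . d g x] }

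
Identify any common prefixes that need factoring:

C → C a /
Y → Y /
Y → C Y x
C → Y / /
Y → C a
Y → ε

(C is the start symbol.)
Yes, Y has productions with common prefix 'C'

Left-factoring is needed when two productions for the same non-terminal
share a common prefix on the right-hand side.

Productions for C:
  C → C a /
  C → Y / /
Productions for Y:
  Y → Y /
  Y → C Y x
  Y → C a
  Y → ε

Found common prefix 'C' in productions for Y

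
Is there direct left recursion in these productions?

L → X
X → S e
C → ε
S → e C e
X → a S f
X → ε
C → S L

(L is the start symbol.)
Direct left recursion occurs when N → N α for some non-terminal N (the right-hand side begins with the left-hand side itself).

L → X: starts with X
X → S e: starts with S
C → ε: starts with ε
S → e C e: starts with e
X → a S f: starts with a
X → ε: starts with ε
C → S L: starts with S

No direct left recursion found.

Answer: No direct left recursion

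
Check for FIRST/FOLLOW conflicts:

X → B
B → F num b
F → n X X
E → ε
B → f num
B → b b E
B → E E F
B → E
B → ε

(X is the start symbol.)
A FIRST/FOLLOW conflict occurs when a non-terminal N has a nullable alternative N → β (β ⇒* ε) and another alternative N → α with FIRST(α) ∩ FOLLOW(N) ≠ ∅: on such a lookahead the parser cannot decide between expanding α and letting N vanish via β.

Nullable non-terminals: B, E, X.
FIRST sets used below: FIRST(F) = { 'n' }, FIRST(E) = { ε }

B: nullable alternative(s) B → E, B → ε; FOLLOW(B) = { $, 'b', 'f', 'n', 'num' }
  B → F num b: FIRST \ {ε} = { 'n' } — overlaps FOLLOW(B) on { 'n' }: CONFLICT
  B → f num: FIRST \ {ε} = { 'f' } — overlaps FOLLOW(B) on { 'f' }: CONFLICT
  B → b b E: FIRST \ {ε} = { 'b' } — overlaps FOLLOW(B) on { 'b' }: CONFLICT
  B → E E F: FIRST \ {ε} = { 'n' } — overlaps FOLLOW(B) on { 'n' }: CONFLICT
  B → E: FIRST \ {ε} = { } — disjoint from FOLLOW(B)
  B → ε: FIRST \ {ε} = { } — disjoint from FOLLOW(B)
E has a nullable alternative but only one production, so nothing to check.
X has a nullable alternative but only one production, so nothing to check.

F has no nullable alternative, so no FIRST/FOLLOW check is needed there.

So the grammar has 4 FIRST/FOLLOW conflicts (marked CONFLICT above).

Answer: Yes. B → F num b with FOLLOW(B) on { 'n' }; B → f num with FOLLOW(B) on { 'f' }; B → b b E with FOLLOW(B) on { 'b' }; B → E E F with FOLLOW(B) on { 'n' }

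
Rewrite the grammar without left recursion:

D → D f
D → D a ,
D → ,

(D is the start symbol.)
D → , D'
D' → f D'
D' → a , D'
D' → ε

D is directly left-recursive. The standard transformation for
  A → A α₁ | ... | A α_m | β₁ | ... | β_n
is
  A  → β₁ A' | ... | β_n A'
  A' → α₁ A' | ... | α_m A' | ε

D → , becomes D → , D'
D → D f becomes D' → f D'
D → D a , becomes D' → a , D'
Add D' → ε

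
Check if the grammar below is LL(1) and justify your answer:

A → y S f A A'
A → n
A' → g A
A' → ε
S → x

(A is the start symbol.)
No. Predict set conflict for A': { 'g' }

A grammar is LL(1) if for each non-terminal N with multiple productions, the predict sets of those productions are pairwise disjoint, where PREDICT(N → α) = (FIRST(α) \ {ε}) ∪ (FOLLOW(N) if α ⇒* ε).

Relevant sets:
  FOLLOW(A') = { $, 'g' }

For A:
  PREDICT(A → y S f A A') = { 'y' }
  PREDICT(A → n) = { 'n' }
For A':
  PREDICT(A' → g A) = { 'g' }
  PREDICT(A' → ε) = { $, 'g' }
S has a single production, so nothing to check there.

Conflict found: Predict set conflict for A': { 'g' }
The grammar is NOT LL(1).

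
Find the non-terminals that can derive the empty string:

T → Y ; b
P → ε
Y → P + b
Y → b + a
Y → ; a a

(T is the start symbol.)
{ 'P' }

A non-terminal is nullable if it can derive ε (the empty string): either it has an ε-production, or it has a production whose right-hand side consists entirely of nullable non-terminals.

ε-productions: P → ε
So P is immediately nullable.
No further non-terminal can be added: every production for the remaining non-terminals contains a terminal or a non-nullable non-terminal.
Nullable = { 'P' }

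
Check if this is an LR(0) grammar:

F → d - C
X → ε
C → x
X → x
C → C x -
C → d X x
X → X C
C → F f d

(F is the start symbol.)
No. Shift-reduce conflict between [F → d - C .] and [C → C . x -]

A grammar is LR(0) if no state in the canonical LR(0) collection has:
  - both a shift item (dot before a terminal) and a complete item (shift-reduce conflict), or
  - two or more complete items (reduce-reduce conflict; the accept item [F' → F .] counts as a complete item here).

Augment with F' → F and build the canonical LR(0) collection (I0 = CLOSURE({[F' → . F]}), then GOTO on every symbol after a dot until no new states appear). It has 16 states:
  I0: { [F → . d - C], [F' → . F] }  — shift
  I1: { [F' → F .] }  — accept
  I2: { [F → d . - C] }  — shift
  I3: { [C → . C x -], [C → . F f d], [C → . d X x], [C → . x], [F → . d - C], [F → d - . C] }  — shift
  I4: { [C → C . x -], [F → d - C .] }  — shift, reduce
  I5: { [C → F . f d] }  — shift
  I6: { [C → d . X x], [F → d . - C], [X → . X C], [X → . x], [X → .] }  — shift, reduce
  I7: { [C → x .] }  — reduce
  I8: { [C → . C x -], [C → . F f d], [C → . d X x], [C → . x], [C → d X . x], [F → . d - C], [X → X . C] }  — shift
  I9: { [X → x .] }  — reduce
  I10: { [C → C . x -], [X → X C .] }  — shift, reduce
  I11: { [C → d X x .], [C → x .] }  — 2 reduces
  I12: { [C → C x . -] }  — shift
  I13: { [C → C x - .] }  — reduce
  I14: { [C → F f . d] }  — shift
  I15: { [C → F f d .] }  — reduce

Conflict in state I4:
  Shift-reduce conflict between [F → d - C .] and [C → C . x -]
So the grammar is NOT LR(0).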